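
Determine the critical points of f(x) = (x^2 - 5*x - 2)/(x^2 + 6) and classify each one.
f'(x) = (5*x^2 + 16*x - 30)/(x^4 + 12*x^2 + 36)

Solve f'(x) = 0:
  f'(x) = (5*x^2 + 16*x - 30)/(x^2 + 6)^2; the denominator is positive wherever f is defined, so f'(x) = 0 ⇔ 5*x^2 + 16*x - 30 = 0.
  5*x^2 + 16*x - 30 = 0 has no rational roots; quadratic formula: x = (-16 ± √856)/10.
  ⇒ x = -sqrt(214)/5 - 8/5 ≈ -4.5257, -8/5 + sqrt(214)/5 ≈ 1.3257

f''(x) = 2*(-5*x^3 - 24*x^2 + 90*x + 48)/(x^6 + 18*x^4 + 108*x^2 + 216)
Second-derivative test at each critical point:
  f''(-4.5257) = -0.0417 < 0 → local maximum
  f''(1.3257) = 0.4862 > 0 → local minimum

Critical points: x = -sqrt(214)/5 - 8/5 ≈ -4.5257 (local maximum); x = -8/5 + sqrt(214)/5 ≈ 1.3257 (local minimum)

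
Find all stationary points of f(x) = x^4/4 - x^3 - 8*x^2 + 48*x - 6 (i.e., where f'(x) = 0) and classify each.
f'(x) = x^3 - 3*x^2 - 16*x + 48

Solve f'(x) = 0:
  Factor: x^3 - 3*x^2 - 16*x + 48 = (x - 4)*(x - 3)*(x + 4) = 0.
  ⇒ x = -4, 3, 4

f''(x) = 3*x^2 - 6*x - 16
Second-derivative test at each critical point:
  f''(-4) = 56 > 0 → local minimum
  f''(3) = -7 < 0 → local maximum
  f''(4) = 8 > 0 → local minimum

Critical points: x = -4 (local minimum); x = 3 (local maximum); x = 4 (local minimum)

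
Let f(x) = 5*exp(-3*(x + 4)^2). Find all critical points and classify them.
f'(x) = 30*(-x - 4)*exp(-3*(x + 4)^2)

Solve f'(x) = 0:
  f'(x) = (-30*x - 120)·exp(-3*(x + 4)^2) and exp(-3*(x + 4)^2) > 0 for every x, so f'(x) = 0 ⇔ -30*x - 120 = 0.
  Factor: -30*x - 120 = -30*(x + 4) = 0.
  ⇒ x = -4

f''(x) = 30*(6*(x + 4)^2 - 1)*exp(-3*(x + 4)^2)
Second-derivative test at each critical point:
  f''(-4) = -30 < 0 → local maximum

Critical points: x = -4 (local maximum)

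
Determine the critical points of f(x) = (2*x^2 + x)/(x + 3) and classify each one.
f'(x) = (2*x^2 + 12*x + 3)/(x^2 + 6*x + 9)

Solve f'(x) = 0:
  f'(x) = (2*x^2 + 12*x + 3)/(x + 3)^2; the denominator is positive wherever f is defined, so f'(x) = 0 ⇔ 2*x^2 + 12*x + 3 = 0.
  2*x^2 + 12*x + 3 = 0 has no rational roots; quadratic formula: x = (-12 ± √120)/4.
  ⇒ x = -3 - sqrt(30)/2 ≈ -5.7386, -3 + sqrt(30)/2 ≈ -0.2614

f''(x) = 30/(x^3 + 9*x^2 + 27*x + 27)
Second-derivative test at each critical point:
  f''(-5.7386) = -1.4606 < 0 → local maximum
  f''(-0.2614) = 1.4606 > 0 → local minimum

Critical points: x = -3 - sqrt(30)/2 ≈ -5.7386 (local maximum); x = -3 + sqrt(30)/2 ≈ -0.2614 (local minimum)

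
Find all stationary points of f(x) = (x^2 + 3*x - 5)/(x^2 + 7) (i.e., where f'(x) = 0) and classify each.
f'(x) = 3*(-x^2 + 8*x + 7)/(x^4 + 14*x^2 + 49)

Solve f'(x) = 0:
  f'(x) = -3*(x^2 - 8*x - 7)/(x^2 + 7)^2; the denominator is positive wherever f is defined, so f'(x) = 0 ⇔ -3*x^2 + 24*x + 21 = 0.
  Factor: -3*x^2 + 24*x + 21 = -3*(x^2 - 8*x - 7); x^2 - 8*x - 7 = 0 has no rational roots; quadratic formula: x = (8 ± √92)/2.
  ⇒ x = 4 - sqrt(23) ≈ -0.7958, 4 + sqrt(23) ≈ 8.7958

f''(x) = 6*(x^3 - 12*x^2 - 21*x + 28)/(x^6 + 21*x^4 + 147*x^2 + 343)
Second-derivative test at each critical point:
  f''(-0.7958) = 0.4938 > 0 → local minimum
  f''(8.7958) = -0.0040 < 0 → local maximum

Critical points: x = 4 - sqrt(23) ≈ -0.7958 (local minimum); x = 4 + sqrt(23) ≈ 8.7958 (local maximum)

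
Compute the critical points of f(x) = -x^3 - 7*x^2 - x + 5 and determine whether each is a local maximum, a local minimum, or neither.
f'(x) = -3*x^2 - 14*x - 1

Solve f'(x) = 0:
  3*x^2 + 14*x + 1 = 0 has no rational roots; quadratic formula: x = (-14 ± √184)/6.
  ⇒ x = -7/3 - sqrt(46)/3 ≈ -4.5941, -7/3 + sqrt(46)/3 ≈ -0.0726

f''(x) = -6*x - 14
Second-derivative test at each critical point:
  f''(-4.5941) = 13.5647 > 0 → local minimum
  f''(-0.0726) = -13.5647 < 0 → local maximum

Critical points: x = -7/3 - sqrt(46)/3 ≈ -4.5941 (local minimum); x = -7/3 + sqrt(46)/3 ≈ -0.0726 (local maximum)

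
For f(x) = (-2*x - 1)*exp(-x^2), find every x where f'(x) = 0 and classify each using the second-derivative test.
f'(x) = 2*(x*(2*x + 1) - 1)*exp(-x^2)

Solve f'(x) = 0:
  f'(x) = (4*x^2 + 2*x - 2)·exp(-x^2) and exp(-x^2) > 0 for every x, so f'(x) = 0 ⇔ 4*x^2 + 2*x - 2 = 0.
  Factor: 4*x^2 + 2*x - 2 = 2*(x + 1)*(2*x - 1) = 0.
  ⇒ x = -1, 1/2

f''(x) = 2*(-4*x^3 - 2*x^2 + 6*x + 1)*exp(-x^2)
Second-derivative test at each critical point:
  f''(-1) = -2.2073 < 0 → local maximum
  f''(1/2) = 4.6728 > 0 → local minimum

Critical points: x = -1 (local maximum); x = 1/2 (local minimum)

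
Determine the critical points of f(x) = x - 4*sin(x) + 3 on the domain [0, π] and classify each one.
f'(x) = 1 - 4*cos(x)

Solve f'(x) = 0 on [0, π]:
  f'(x) = 0 ⇔ cos(x) = 1/4, i.e. x = ±arccos(1/4) + 2nπ; keep the solutions lying in [0, π].
  ⇒ x = acos(1/4) ≈ 1.3181

f''(x) = 4*sin(x)
Second-derivative test at each critical point:
  f''(1.3181) = 3.8730 > 0 → local minimum

Critical points: x = acos(1/4) ≈ 1.3181 (local minimum)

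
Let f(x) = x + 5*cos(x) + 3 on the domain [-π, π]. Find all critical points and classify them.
f'(x) = 1 - 5*sin(x)

Solve f'(x) = 0 on [-π, π]:
  f'(x) = 0 ⇔ sin(x) = 1/5, i.e. x = arcsin(1/5) + 2nπ or x = π − arcsin(1/5) + 2nπ; keep the solutions lying in [-π, π].
  ⇒ x = asin(1/5) ≈ 0.2014, pi - asin(1/5) ≈ 2.9402

f''(x) = -5*cos(x)
Second-derivative test at each critical point:
  f''(0.2014) = -4.8990 < 0 → local maximum
  f''(2.9402) = 4.8990 > 0 → local minimum

Critical points: x = asin(1/5) ≈ 0.2014 (local maximum); x = pi - asin(1/5) ≈ 2.9402 (local minimum)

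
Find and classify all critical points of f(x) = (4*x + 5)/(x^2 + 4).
f'(x) = 2*(-2*x^2 - 5*x + 8)/(x^4 + 8*x^2 + 16)

Solve f'(x) = 0:
  f'(x) = -2*(2*x^2 + 5*x - 8)/(x^2 + 4)^2; the denominator is positive wherever f is defined, so f'(x) = 0 ⇔ -4*x^2 - 10*x + 16 = 0.
  Factor: -4*x^2 - 10*x + 16 = -2*(2*x^2 + 5*x - 8); 2*x^2 + 5*x - 8 = 0 has no rational roots; quadratic formula: x = (-5 ± √89)/4.
  ⇒ x = -sqrt(89)/4 - 5/4 ≈ -3.6085, -5/4 + sqrt(89)/4 ≈ 1.1085

f''(x) = 2*(4*x^2*(4*x + 5) - (12*x + 5)*(x^2 + 4))/(x^2 + 4)^3
Second-derivative test at each critical point:
  f''(-3.6085) = 0.0651 > 0 → local minimum
  f''(1.1085) = -0.6901 < 0 → local maximum

Critical points: x = -sqrt(89)/4 - 5/4 ≈ -3.6085 (local minimum); x = -5/4 + sqrt(89)/4 ≈ 1.1085 (local maximum)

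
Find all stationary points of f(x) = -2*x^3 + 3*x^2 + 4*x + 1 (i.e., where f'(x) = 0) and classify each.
f'(x) = -6*x^2 + 6*x + 4

Solve f'(x) = 0:
  Factor: -6*x^2 + 6*x + 4 = -2*(3*x^2 - 3*x - 2); 3*x^2 - 3*x - 2 = 0 has no rational roots; quadratic formula: x = (3 ± √33)/6.
  ⇒ x = 1/2 - sqrt(33)/6 ≈ -0.4574, 1/2 + sqrt(33)/6 ≈ 1.4574

f''(x) = 6 - 12*x
Second-derivative test at each critical point:
  f''(-0.4574) = 11.4891 > 0 → local minimum
  f''(1.4574) = -11.4891 < 0 → local maximum

Critical points: x = 1/2 - sqrt(33)/6 ≈ -0.4574 (local minimum); x = 1/2 + sqrt(33)/6 ≈ 1.4574 (local maximum)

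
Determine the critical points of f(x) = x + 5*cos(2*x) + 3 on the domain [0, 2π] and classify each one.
f'(x) = 1 - 10*sin(2*x)

Solve f'(x) = 0 on [0, 2π]:
  f'(x) = 0 ⇔ sin(2*x) = 1/10, i.e. 2*x = arcsin(1/10) + 2nπ or 2*x = π − arcsin(1/10) + 2nπ; keep the solutions lying in [0, 2π].
  ⇒ x = asin(1/10)/2 ≈ 0.0501, -asin(1/10)/2 + pi/2 ≈ 1.5207, asin(1/10)/2 + pi ≈ 3.1917, -asin(1/10)/2 + 3*pi/2 ≈ 4.6623

f''(x) = -20*cos(2*x)
Second-derivative test at each critical point:
  f''(0.0501) = -19.8997 < 0 → local maximum
  f''(1.5207) = 19.8997 > 0 → local minimum
  f''(3.1917) = -19.8997 < 0 → local maximum
  f''(4.6623) = 19.8997 > 0 → local minimum

Critical points: x = asin(1/10)/2 ≈ 0.0501 (local maximum); x = -asin(1/10)/2 + pi/2 ≈ 1.5207 (local minimum); x = asin(1/10)/2 + pi ≈ 3.1917 (local maximum); x = -asin(1/10)/2 + 3*pi/2 ≈ 4.6623 (local minimum)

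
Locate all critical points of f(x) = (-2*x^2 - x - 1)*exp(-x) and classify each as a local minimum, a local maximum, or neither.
f'(x) = x*(2*x - 3)*exp(-x)

Solve f'(x) = 0:
  f'(x) = (2*x^2 - 3*x)·exp(-x) and exp(-x) > 0 for every x, so f'(x) = 0 ⇔ 2*x^2 - 3*x = 0.
  Factor: 2*x^2 - 3*x = x*(2*x - 3) = 0.
  ⇒ x = 0, 3/2

f''(x) = (-2*x^2 + 7*x - 3)*exp(-x)
Second-derivative test at each critical point:
  f''(0) = -3 < 0 → local maximum
  f''(3/2) = 0.6694 > 0 → local minimum

Critical points: x = 0 (local maximum); x = 3/2 (local minimum)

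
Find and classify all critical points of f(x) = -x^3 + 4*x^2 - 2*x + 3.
f'(x) = -3*x^2 + 8*x - 2

Solve f'(x) = 0:
  3*x^2 - 8*x + 2 = 0 has no rational roots; quadratic formula: x = (8 ± √40)/6.
  ⇒ x = 4/3 - sqrt(10)/3 ≈ 0.2792, sqrt(10)/3 + 4/3 ≈ 2.3874

f''(x) = 8 - 6*x
Second-derivative test at each critical point:
  f''(0.2792) = 6.3246 > 0 → local minimum
  f''(2.3874) = -6.3246 < 0 → local maximum

Critical points: x = 4/3 - sqrt(10)/3 ≈ 0.2792 (local minimum); x = sqrt(10)/3 + 4/3 ≈ 2.3874 (local maximum)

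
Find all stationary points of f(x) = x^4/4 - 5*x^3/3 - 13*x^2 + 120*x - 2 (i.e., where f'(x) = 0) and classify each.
f'(x) = x^3 - 5*x^2 - 26*x + 120

Solve f'(x) = 0:
  Factor: x^3 - 5*x^2 - 26*x + 120 = (x - 6)*(x - 4)*(x + 5) = 0.
  ⇒ x = -5, 4, 6

f''(x) = 3*x^2 - 10*x - 26
Second-derivative test at each critical point:
  f''(-5) = 99 > 0 → local minimum
  f''(4) = -18 < 0 → local maximum
  f''(6) = 22 > 0 → local minimum

Critical points: x = -5 (local minimum); x = 4 (local maximum); x = 6 (local minimum)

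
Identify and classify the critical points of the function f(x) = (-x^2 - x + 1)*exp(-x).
f'(x) = (x^2 - x - 2)*exp(-x)

Solve f'(x) = 0:
  f'(x) = (x^2 - x - 2)·exp(-x) and exp(-x) > 0 for every x, so f'(x) = 0 ⇔ x^2 - x - 2 = 0.
  Factor: x^2 - x - 2 = (x - 2)*(x + 1) = 0.
  ⇒ x = -1, 2

f''(x) = (-x^2 + 3*x + 1)*exp(-x)
Second-derivative test at each critical point:
  f''(-1) = -8.1548 < 0 → local maximum
  f''(2) = 0.4060 > 0 → local minimum

Critical points: x = -1 (local maximum); x = 2 (local minimum)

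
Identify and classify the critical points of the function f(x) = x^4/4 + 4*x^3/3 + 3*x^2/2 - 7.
f'(x) = x*(x^2 + 4*x + 3)

Solve f'(x) = 0:
  Factor: x^3 + 4*x^2 + 3*x = x*(x + 1)*(x + 3) = 0.
  ⇒ x = -3, -1, 0

f''(x) = 3*x^2 + 8*x + 3
Second-derivative test at each critical point:
  f''(-3) = 6 > 0 → local minimum
  f''(-1) = -2 < 0 → local maximum
  f''(0) = 3 > 0 → local minimum

Critical points: x = -3 (local minimum); x = -1 (local maximum); x = 0 (local minimum)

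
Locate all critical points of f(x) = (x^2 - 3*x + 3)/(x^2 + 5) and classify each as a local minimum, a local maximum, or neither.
f'(x) = (3*x^2 + 4*x - 15)/(x^4 + 10*x^2 + 25)

Solve f'(x) = 0:
  f'(x) = (x + 3)*(3*x - 5)/(x^2 + 5)^2; the denominator is positive wherever f is defined, so f'(x) = 0 ⇔ 3*x^2 + 4*x - 15 = 0.
  Factor: 3*x^2 + 4*x - 15 = (x + 3)*(3*x - 5) = 0.
  ⇒ x = -3, 5/3

f''(x) = 2*(-3*x^3 - 6*x^2 + 45*x + 10)/(x^6 + 15*x^4 + 75*x^2 + 125)
Second-derivative test at each critical point:
  f''(-3) = -1/14 < 0 → local maximum
  f''(5/3) = 81/350 > 0 → local minimum

Critical points: x = -3 (local maximum); x = 5/3 (local minimum)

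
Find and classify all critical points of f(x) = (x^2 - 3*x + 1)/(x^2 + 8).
f'(x) = (3*x^2 + 14*x - 24)/(x^4 + 16*x^2 + 64)

Solve f'(x) = 0:
  f'(x) = (x + 6)*(3*x - 4)/(x^2 + 8)^2; the denominator is positive wherever f is defined, so f'(x) = 0 ⇔ 3*x^2 + 14*x - 24 = 0.
  Factor: 3*x^2 + 14*x - 24 = (x + 6)*(3*x - 4) = 0.
  ⇒ x = -6, 4/3

f''(x) = 2*(-3*x^3 - 21*x^2 + 72*x + 56)/(x^6 + 24*x^4 + 192*x^2 + 512)
Second-derivative test at each critical point:
  f''(-6) = -1/88 < 0 → local maximum
  f''(4/3) = 81/352 > 0 → local minimum

Critical points: x = -6 (local maximum); x = 4/3 (local minimum)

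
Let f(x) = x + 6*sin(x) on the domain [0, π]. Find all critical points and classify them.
f'(x) = 6*cos(x) + 1

Solve f'(x) = 0 on [0, π]:
  f'(x) = 0 ⇔ cos(x) = -1/6, i.e. x = ±arccos(-1/6) + 2nπ; keep the solutions lying in [0, π].
  ⇒ x = acos(-1/6) ≈ 1.7382

f''(x) = -6*sin(x)
Second-derivative test at each critical point:
  f''(1.7382) = -5.9161 < 0 → local maximum

Critical points: x = acos(-1/6) ≈ 1.7382 (local maximum)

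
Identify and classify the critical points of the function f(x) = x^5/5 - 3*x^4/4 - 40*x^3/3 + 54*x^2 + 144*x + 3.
f'(x) = x^4 - 3*x^3 - 40*x^2 + 108*x + 144

Solve f'(x) = 0:
  Factor: x^4 - 3*x^3 - 40*x^2 + 108*x + 144 = (x - 6)*(x - 4)*(x + 1)*(x + 6) = 0.
  ⇒ x = -6, -1, 4, 6

f''(x) = 4*x^3 - 9*x^2 - 80*x + 108
Second-derivative test at each critical point:
  f''(-6) = -600 < 0 → local maximum
  f''(-1) = 175 > 0 → local minimum
  f''(4) = -100 < 0 → local maximum
  f''(6) = 168 > 0 → local minimum

Critical points: x = -6 (local maximum); x = -1 (local minimum); x = 4 (local maximum); x = 6 (local minimum)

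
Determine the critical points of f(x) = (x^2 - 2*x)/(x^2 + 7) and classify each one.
f'(x) = 2*(x^2 + 7*x - 7)/(x^4 + 14*x^2 + 49)

Solve f'(x) = 0:
  f'(x) = 2*(x^2 + 7*x - 7)/(x^2 + 7)^2; the denominator is positive wherever f is defined, so f'(x) = 0 ⇔ 2*x^2 + 14*x - 14 = 0.
  Factor: 2*x^2 + 14*x - 14 = 2*(x^2 + 7*x - 7); x^2 + 7*x - 7 = 0 has no rational roots; quadratic formula: x = (-7 ± √77)/2.
  ⇒ x = -sqrt(77)/2 - 7/2 ≈ -7.8875, -7/2 + sqrt(77)/2 ≈ 0.8875

f''(x) = 2*(-2*x^3 - 21*x^2 + 42*x + 49)/(x^6 + 21*x^4 + 147*x^2 + 343)
Second-derivative test at each critical point:
  f''(-7.8875) = -0.0037 < 0 → local maximum
  f''(0.8875) = 0.2894 > 0 → local minimum

Critical points: x = -sqrt(77)/2 - 7/2 ≈ -7.8875 (local maximum); x = -7/2 + sqrt(77)/2 ≈ 0.8875 (local minimum)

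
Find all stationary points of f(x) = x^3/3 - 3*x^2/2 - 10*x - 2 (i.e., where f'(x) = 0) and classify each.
f'(x) = x^2 - 3*x - 10

Solve f'(x) = 0:
  Factor: x^2 - 3*x - 10 = (x - 5)*(x + 2) = 0.
  ⇒ x = -2, 5

f''(x) = 2*x - 3
Second-derivative test at each critical point:
  f''(-2) = -7 < 0 → local maximum
  f''(5) = 7 > 0 → local minimum

Critical points: x = -2 (local maximum); x = 5 (local minimum)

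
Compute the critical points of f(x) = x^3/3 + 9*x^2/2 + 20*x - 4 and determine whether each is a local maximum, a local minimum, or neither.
f'(x) = x^2 + 9*x + 20

Solve f'(x) = 0:
  Factor: x^2 + 9*x + 20 = (x + 4)*(x + 5) = 0.
  ⇒ x = -5, -4

f''(x) = 2*x + 9
Second-derivative test at each critical point:
  f''(-5) = -1 < 0 → local maximum
  f''(-4) = 1 > 0 → local minimum

Critical points: x = -5 (local maximum); x = -4 (local minimum)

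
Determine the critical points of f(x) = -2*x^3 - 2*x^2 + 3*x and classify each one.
f'(x) = -6*x^2 - 4*x + 3

Solve f'(x) = 0:
  6*x^2 + 4*x - 3 = 0 has no rational roots; quadratic formula: x = (-4 ± √88)/12.
  ⇒ x = -sqrt(22)/6 - 1/3 ≈ -1.1151, -1/3 + sqrt(22)/6 ≈ 0.4484

f''(x) = -12*x - 4
Second-derivative test at each critical point:
  f''(-1.1151) = 9.3808 > 0 → local minimum
  f''(0.4484) = -9.3808 < 0 → local maximum

Critical points: x = -sqrt(22)/6 - 1/3 ≈ -1.1151 (local minimum); x = -1/3 + sqrt(22)/6 ≈ 0.4484 (local maximum)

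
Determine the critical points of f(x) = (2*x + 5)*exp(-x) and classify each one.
f'(x) = (-2*x - 3)*exp(-x)

Solve f'(x) = 0:
  f'(x) = (-2*x - 3)·exp(-x) and exp(-x) > 0 for every x, so f'(x) = 0 ⇔ -2*x - 3 = 0.
  -2*x - 3 = 0.
  ⇒ x = -3/2

f''(x) = (2*x + 1)*exp(-x)
Second-derivative test at each critical point:
  f''(-3/2) = -8.9634 < 0 → local maximum

Critical points: x = -3/2 (local maximum)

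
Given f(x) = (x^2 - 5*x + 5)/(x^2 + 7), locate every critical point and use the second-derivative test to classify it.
f'(x) = (5*x^2 + 4*x - 35)/(x^4 + 14*x^2 + 49)

Solve f'(x) = 0:
  f'(x) = (5*x^2 + 4*x - 35)/(x^2 + 7)^2; the denominator is positive wherever f is defined, so f'(x) = 0 ⇔ 5*x^2 + 4*x - 35 = 0.
  5*x^2 + 4*x - 35 = 0 has no rational roots; quadratic formula: x = (-4 ± √716)/10.
  ⇒ x = -sqrt(179)/5 - 2/5 ≈ -3.0758, -2/5 + sqrt(179)/5 ≈ 2.2758

f''(x) = 2*(-5*x^3 - 6*x^2 + 105*x + 14)/(x^6 + 21*x^4 + 147*x^2 + 343)
Second-derivative test at each critical point:
  f''(-3.0758) = -0.0988 < 0 → local maximum
  f''(2.2758) = 0.1804 > 0 → local minimum

Critical points: x = -sqrt(179)/5 - 2/5 ≈ -3.0758 (local maximum); x = -2/5 + sqrt(179)/5 ≈ 2.2758 (local minimum)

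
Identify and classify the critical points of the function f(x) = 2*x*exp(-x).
f'(x) = 2*(1 - x)*exp(-x)

Solve f'(x) = 0:
  f'(x) = (2 - 2*x)·exp(-x) and exp(-x) > 0 for every x, so f'(x) = 0 ⇔ 2 - 2*x = 0.
  Factor: 2 - 2*x = -2*(x - 1) = 0.
  ⇒ x = 1

f''(x) = 2*(x - 2)*exp(-x)
Second-derivative test at each critical point:
  f''(1) = -0.7358 < 0 → local maximum

Critical points: x = 1 (local maximum)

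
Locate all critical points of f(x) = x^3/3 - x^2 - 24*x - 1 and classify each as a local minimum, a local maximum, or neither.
f'(x) = x^2 - 2*x - 24

Solve f'(x) = 0:
  Factor: x^2 - 2*x - 24 = (x - 6)*(x + 4) = 0.
  ⇒ x = -4, 6

f''(x) = 2*x - 2
Second-derivative test at each critical point:
  f''(-4) = -10 < 0 → local maximum
  f''(6) = 10 > 0 → local minimum

Critical points: x = -4 (local maximum); x = 6 (local minimum)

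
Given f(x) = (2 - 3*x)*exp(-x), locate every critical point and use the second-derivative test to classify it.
f'(x) = (3*x - 5)*exp(-x)

Solve f'(x) = 0:
  f'(x) = (3*x - 5)·exp(-x) and exp(-x) > 0 for every x, so f'(x) = 0 ⇔ 3*x - 5 = 0.
  3*x - 5 = 0.
  ⇒ x = 5/3

f''(x) = (8 - 3*x)*exp(-x)
Second-derivative test at each critical point:
  f''(5/3) = 0.5666 > 0 → local minimum

Critical points: x = 5/3 (local minimum)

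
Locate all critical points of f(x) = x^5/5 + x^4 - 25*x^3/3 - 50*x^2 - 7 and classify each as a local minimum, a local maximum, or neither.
f'(x) = x*(x^3 + 4*x^2 - 25*x - 100)

Solve f'(x) = 0:
  Factor: x^4 + 4*x^3 - 25*x^2 - 100*x = x*(x - 5)*(x + 4)*(x + 5) = 0.
  ⇒ x = -5, -4, 0, 5

f''(x) = 4*x^3 + 12*x^2 - 50*x - 100
Second-derivative test at each critical point:
  f''(-5) = -50 < 0 → local maximum
  f''(-4) = 36 > 0 → local minimum
  f''(0) = -100 < 0 → local maximum
  f''(5) = 450 > 0 → local minimum

Critical points: x = -5 (local maximum); x = -4 (local minimum); x = 0 (local maximum); x = 5 (local minimum)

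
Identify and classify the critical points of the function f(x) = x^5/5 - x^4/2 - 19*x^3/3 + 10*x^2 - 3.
f'(x) = x*(x^3 - 2*x^2 - 19*x + 20)

Solve f'(x) = 0:
  Factor: x^4 - 2*x^3 - 19*x^2 + 20*x = x*(x - 5)*(x - 1)*(x + 4) = 0.
  ⇒ x = -4, 0, 1, 5

f''(x) = 4*x^3 - 6*x^2 - 38*x + 20
Second-derivative test at each critical point:
  f''(-4) = -180 < 0 → local maximum
  f''(0) = 20 > 0 → local minimum
  f''(1) = -20 < 0 → local maximum
  f''(5) = 180 > 0 → local minimum

Critical points: x = -4 (local maximum); x = 0 (local minimum); x = 1 (local maximum); x = 5 (local minimum)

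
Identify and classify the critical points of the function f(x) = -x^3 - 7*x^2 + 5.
f'(x) = x*(-3*x - 14)

Solve f'(x) = 0:
  Factor: -3*x^2 - 14*x = -x*(3*x + 14) = 0.
  ⇒ x = -14/3, 0

f''(x) = -6*x - 14
Second-derivative test at each critical point:
  f''(-14/3) = 14 > 0 → local minimum
  f''(0) = -14 < 0 → local maximum

Critical points: x = -14/3 (local minimum); x = 0 (local maximum)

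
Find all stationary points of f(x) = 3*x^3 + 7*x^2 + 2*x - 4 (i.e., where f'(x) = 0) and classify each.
f'(x) = 9*x^2 + 14*x + 2

Solve f'(x) = 0:
  9*x^2 + 14*x + 2 = 0 has no rational roots; quadratic formula: x = (-14 ± √124)/18.
  ⇒ x = -7/9 - sqrt(31)/9 ≈ -1.3964, -7/9 + sqrt(31)/9 ≈ -0.1591

f''(x) = 18*x + 14
Second-derivative test at each critical point:
  f''(-1.3964) = -11.1355 < 0 → local maximum
  f''(-0.1591) = 11.1355 > 0 → local minimum

Critical points: x = -7/9 - sqrt(31)/9 ≈ -1.3964 (local maximum); x = -7/9 + sqrt(31)/9 ≈ -0.1591 (local minimum)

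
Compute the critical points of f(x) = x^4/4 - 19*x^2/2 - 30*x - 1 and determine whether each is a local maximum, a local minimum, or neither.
f'(x) = x^3 - 19*x - 30

Solve f'(x) = 0:
  Factor: x^3 - 19*x - 30 = (x - 5)*(x + 2)*(x + 3) = 0.
  ⇒ x = -3, -2, 5

f''(x) = 3*x^2 - 19
Second-derivative test at each critical point:
  f''(-3) = 8 > 0 → local minimum
  f''(-2) = -7 < 0 → local maximum
  f''(5) = 56 > 0 → local minimum

Critical points: x = -3 (local minimum); x = -2 (local maximum); x = 5 (local minimum)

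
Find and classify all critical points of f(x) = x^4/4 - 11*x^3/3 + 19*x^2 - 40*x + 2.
f'(x) = x^3 - 11*x^2 + 38*x - 40

Solve f'(x) = 0:
  Factor: x^3 - 11*x^2 + 38*x - 40 = (x - 5)*(x - 4)*(x - 2) = 0.
  ⇒ x = 2, 4, 5

f''(x) = 3*x^2 - 22*x + 38
Second-derivative test at each critical point:
  f''(2) = 6 > 0 → local minimum
  f''(4) = -2 < 0 → local maximum
  f''(5) = 3 > 0 → local minimum

Critical points: x = 2 (local minimum); x = 4 (local maximum); x = 5 (local minimum)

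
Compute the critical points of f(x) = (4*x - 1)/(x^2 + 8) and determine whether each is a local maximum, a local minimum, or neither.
f'(x) = 2*(-2*x^2 + x + 16)/(x^4 + 16*x^2 + 64)

Solve f'(x) = 0:
  f'(x) = -2*(2*x^2 - x - 16)/(x^2 + 8)^2; the denominator is positive wherever f is defined, so f'(x) = 0 ⇔ -4*x^2 + 2*x + 32 = 0.
  Factor: -4*x^2 + 2*x + 32 = -2*(2*x^2 - x - 16); 2*x^2 - x - 16 = 0 has no rational roots; quadratic formula: x = (1 ± √129)/4.
  ⇒ x = 1/4 - sqrt(129)/4 ≈ -2.5895, 1/4 + sqrt(129)/4 ≈ 3.0895

f''(x) = 2*(4*x^2*(4*x - 1) + (1 - 12*x)*(x^2 + 8))/(x^2 + 8)^3
Second-derivative test at each critical point:
  f''(-2.5895) = 0.1050 > 0 → local minimum
  f''(3.0895) = -0.0738 < 0 → local maximum

Critical points: x = 1/4 - sqrt(129)/4 ≈ -2.5895 (local minimum); x = 1/4 + sqrt(129)/4 ≈ 3.0895 (local maximum)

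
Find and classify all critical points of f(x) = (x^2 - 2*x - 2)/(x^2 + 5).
f'(x) = 2*(x^2 + 7*x - 5)/(x^4 + 10*x^2 + 25)

Solve f'(x) = 0:
  f'(x) = 2*(x^2 + 7*x - 5)/(x^2 + 5)^2; the denominator is positive wherever f is defined, so f'(x) = 0 ⇔ 2*x^2 + 14*x - 10 = 0.
  Factor: 2*x^2 + 14*x - 10 = 2*(x^2 + 7*x - 5); x^2 + 7*x - 5 = 0 has no rational roots; quadratic formula: x = (-7 ± √69)/2.
  ⇒ x = -sqrt(69)/2 - 7/2 ≈ -7.6533, -7/2 + sqrt(69)/2 ≈ 0.6533

f''(x) = 2*(-2*x^3 - 21*x^2 + 30*x + 35)/(x^6 + 15*x^4 + 75*x^2 + 125)
Second-derivative test at each critical point:
  f''(-7.6533) = -0.0041 < 0 → local maximum
  f''(0.6533) = 0.5641 > 0 → local minimum

Critical points: x = -sqrt(69)/2 - 7/2 ≈ -7.6533 (local maximum); x = -7/2 + sqrt(69)/2 ≈ 0.6533 (local minimum)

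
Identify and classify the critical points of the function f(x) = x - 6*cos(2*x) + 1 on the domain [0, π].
f'(x) = 12*sin(2*x) + 1

Solve f'(x) = 0 on [0, π]:
  f'(x) = 0 ⇔ sin(2*x) = -1/12, i.e. 2*x = arcsin(-1/12) + 2nπ or 2*x = π − arcsin(-1/12) + 2nπ; keep the solutions lying in [0, π].
  ⇒ x = asin(1/12)/2 + pi/2 ≈ 1.6125, pi - asin(1/12)/2 ≈ 3.0999

f''(x) = 24*cos(2*x)
Second-derivative test at each critical point:
  f''(1.6125) = -23.9165 < 0 → local maximum
  f''(3.0999) = 23.9165 > 0 → local minimum

Critical points: x = asin(1/12)/2 + pi/2 ≈ 1.6125 (local maximum); x = pi - asin(1/12)/2 ≈ 3.0999 (local minimum)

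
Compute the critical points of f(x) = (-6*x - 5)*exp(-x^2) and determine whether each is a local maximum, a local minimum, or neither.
f'(x) = 2*(x*(6*x + 5) - 3)*exp(-x^2)

Solve f'(x) = 0:
  f'(x) = (12*x^2 + 10*x - 6)·exp(-x^2) and exp(-x^2) > 0 for every x, so f'(x) = 0 ⇔ 12*x^2 + 10*x - 6 = 0.
  Factor: 12*x^2 + 10*x - 6 = 2*(6*x^2 + 5*x - 3); 6*x^2 + 5*x - 3 = 0 has no rational roots; quadratic formula: x = (-5 ± √97)/12.
  ⇒ x = -sqrt(97)/12 - 5/12 ≈ -1.2374, -5/12 + sqrt(97)/12 ≈ 0.4041

f''(x) = 2*(-12*x^3 - 10*x^2 + 18*x + 5)*exp(-x^2)
Second-derivative test at each critical point:
  f''(-1.2374) = -4.2603 < 0 → local maximum
  f''(0.4041) = 16.7304 > 0 → local minimum

Critical points: x = -sqrt(97)/12 - 5/12 ≈ -1.2374 (local maximum); x = -5/12 + sqrt(97)/12 ≈ 0.4041 (local minimum)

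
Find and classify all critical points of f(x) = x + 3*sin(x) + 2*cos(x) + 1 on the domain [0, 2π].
f'(x) = -2*sin(x) + 3*cos(x) + 1

Solve f'(x) = 0 on [0, 2π]:
  f'(x) = 0 ⇔ -2*sin(x) + 3*cos(x) = -1. Write the left side as R·cos(x + φ) with R = √(3² + 2²) = sqrt(13), cos φ = 3*sqrt(13)/13, sin φ = 2*sqrt(13)/13; then cos(x + φ) = -sqrt(13)/13. Solve for x and keep the solutions lying in [0, 2π].
  ⇒ x = atan((2 + 6*sqrt(3))/(-3 + 4*sqrt(3))) ≈ 1.2638, atan((2 - 6*sqrt(3))/(-4*sqrt(3) - 3)) + pi ≈ 3.8434

f''(x) = -3*sin(x) - 2*cos(x)
Second-derivative test at each critical point:
  f''(1.2638) = -3.4641 < 0 → local maximum
  f''(3.8434) = 3.4641 > 0 → local minimum

Critical points: x = atan((2 + 6*sqrt(3))/(-3 + 4*sqrt(3))) ≈ 1.2638 (local maximum); x = atan((2 - 6*sqrt(3))/(-4*sqrt(3) - 3)) + pi ≈ 3.8434 (local minimum)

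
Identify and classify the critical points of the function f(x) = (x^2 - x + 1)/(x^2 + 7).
f'(x) = (x^2 + 12*x - 7)/(x^4 + 14*x^2 + 49)

Solve f'(x) = 0:
  f'(x) = (x^2 + 12*x - 7)/(x^2 + 7)^2; the denominator is positive wherever f is defined, so f'(x) = 0 ⇔ x^2 + 12*x - 7 = 0.
  x^2 + 12*x - 7 = 0 has no rational roots; quadratic formula: x = (-12 ± √172)/2.
  ⇒ x = -sqrt(43) - 6 ≈ -12.5574, -6 + sqrt(43) ≈ 0.5574

f''(x) = 2*(-x^3 - 18*x^2 + 21*x + 42)/(x^6 + 21*x^4 + 147*x^2 + 343)
Second-derivative test at each critical point:
  f''(-12.5574) = -4.835e-04 < 0 → local maximum
  f''(0.5574) = 0.2454 > 0 → local minimum

Critical points: x = -sqrt(43) - 6 ≈ -12.5574 (local maximum); x = -6 + sqrt(43) ≈ 0.5574 (local minimum)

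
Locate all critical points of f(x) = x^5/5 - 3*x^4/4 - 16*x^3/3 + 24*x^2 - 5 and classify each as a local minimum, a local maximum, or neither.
f'(x) = x*(x^3 - 3*x^2 - 16*x + 48)

Solve f'(x) = 0:
  Factor: x^4 - 3*x^3 - 16*x^2 + 48*x = x*(x - 4)*(x - 3)*(x + 4) = 0.
  ⇒ x = -4, 0, 3, 4

f''(x) = 4*x^3 - 9*x^2 - 32*x + 48
Second-derivative test at each critical point:
  f''(-4) = -224 < 0 → local maximum
  f''(0) = 48 > 0 → local minimum
  f''(3) = -21 < 0 → local maximum
  f''(4) = 32 > 0 → local minimum

Critical points: x = -4 (local maximum); x = 0 (local minimum); x = 3 (local maximum); x = 4 (local minimum)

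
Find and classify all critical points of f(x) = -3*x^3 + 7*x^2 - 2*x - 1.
f'(x) = -9*x^2 + 14*x - 2

Solve f'(x) = 0:
  9*x^2 - 14*x + 2 = 0 has no rational roots; quadratic formula: x = (14 ± √124)/18.
  ⇒ x = 7/9 - sqrt(31)/9 ≈ 0.1591, sqrt(31)/9 + 7/9 ≈ 1.3964

f''(x) = 14 - 18*x
Second-derivative test at each critical point:
  f''(0.1591) = 11.1355 > 0 → local minimum
  f''(1.3964) = -11.1355 < 0 → local maximum

Critical points: x = 7/9 - sqrt(31)/9 ≈ 0.1591 (local minimum); x = sqrt(31)/9 + 7/9 ≈ 1.3964 (local maximum)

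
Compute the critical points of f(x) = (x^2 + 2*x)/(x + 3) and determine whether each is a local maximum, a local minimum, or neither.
f'(x) = (x^2 + 6*x + 6)/(x^2 + 6*x + 9)

Solve f'(x) = 0:
  f'(x) = (x^2 + 6*x + 6)/(x + 3)^2; the denominator is positive wherever f is defined, so f'(x) = 0 ⇔ x^2 + 6*x + 6 = 0.
  x^2 + 6*x + 6 = 0 has no rational roots; quadratic formula: x = (-6 ± √12)/2.
  ⇒ x = -3 - sqrt(3) ≈ -4.7321, -3 + sqrt(3) ≈ -1.2679

f''(x) = 6/(x^3 + 9*x^2 + 27*x + 27)
Second-derivative test at each critical point:
  f''(-4.7321) = -1.1547 < 0 → local maximum
  f''(-1.2679) = 1.1547 > 0 → local minimum

Critical points: x = -3 - sqrt(3) ≈ -4.7321 (local maximum); x = -3 + sqrt(3) ≈ -1.2679 (local minimum)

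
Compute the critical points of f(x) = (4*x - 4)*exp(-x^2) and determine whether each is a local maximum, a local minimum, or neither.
f'(x) = 4*(-2*x*(x - 1) + 1)*exp(-x^2)

Solve f'(x) = 0:
  f'(x) = (-8*x^2 + 8*x + 4)·exp(-x^2) and exp(-x^2) > 0 for every x, so f'(x) = 0 ⇔ -8*x^2 + 8*x + 4 = 0.
  Factor: -8*x^2 + 8*x + 4 = -4*(2*x^2 - 2*x - 1); 2*x^2 - 2*x - 1 = 0 has no rational roots; quadratic formula: x = (2 ± √12)/4.
  ⇒ x = 1/2 - sqrt(3)/2 ≈ -0.3660, 1/2 + sqrt(3)/2 ≈ 1.3660

f''(x) = 8*(2*x^2*(x - 1) - 3*x + 1)*exp(-x^2)
Second-derivative test at each critical point:
  f''(-0.3660) = 12.1190 > 0 → local minimum
  f''(1.3660) = -2.1441 < 0 → local maximum

Critical points: x = 1/2 - sqrt(3)/2 ≈ -0.3660 (local minimum); x = 1/2 + sqrt(3)/2 ≈ 1.3660 (local maximum)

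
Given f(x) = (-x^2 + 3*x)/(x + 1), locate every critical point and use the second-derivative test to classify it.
f'(x) = (-x^2 - 2*x + 3)/(x^2 + 2*x + 1)

Solve f'(x) = 0:
  f'(x) = -(x - 1)*(x + 3)/(x + 1)^2; the denominator is positive wherever f is defined, so f'(x) = 0 ⇔ -x^2 - 2*x + 3 = 0.
  Factor: -x^2 - 2*x + 3 = -(x - 1)*(x + 3) = 0.
  ⇒ x = -3, 1

f''(x) = -8/(x^3 + 3*x^2 + 3*x + 1)
Second-derivative test at each critical point:
  f''(-3) = 1 > 0 → local minimum
  f''(1) = -1 < 0 → local maximum

Critical points: x = -3 (local minimum); x = 1 (local maximum)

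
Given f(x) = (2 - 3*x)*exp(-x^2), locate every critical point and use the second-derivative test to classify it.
f'(x) = (2*x*(3*x - 2) - 3)*exp(-x^2)

Solve f'(x) = 0:
  f'(x) = (6*x^2 - 4*x - 3)·exp(-x^2) and exp(-x^2) > 0 for every x, so f'(x) = 0 ⇔ 6*x^2 - 4*x - 3 = 0.
  6*x^2 - 4*x - 3 = 0 has no rational roots; quadratic formula: x = (4 ± √88)/12.
  ⇒ x = 1/3 - sqrt(22)/6 ≈ -0.4484, 1/3 + sqrt(22)/6 ≈ 1.1151

f''(x) = 2*(2*x^2*(2 - 3*x) + 9*x - 2)*exp(-x^2)
Second-derivative test at each critical point:
  f''(-0.4484) = -7.6722 < 0 → local maximum
  f''(1.1151) = 2.7055 > 0 → local minimum

Critical points: x = 1/3 - sqrt(22)/6 ≈ -0.4484 (local maximum); x = 1/3 + sqrt(22)/6 ≈ 1.1151 (local minimum)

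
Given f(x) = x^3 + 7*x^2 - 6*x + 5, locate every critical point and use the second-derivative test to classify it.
f'(x) = 3*x^2 + 14*x - 6

Solve f'(x) = 0:
  3*x^2 + 14*x - 6 = 0 has no rational roots; quadratic formula: x = (-14 ± √268)/6.
  ⇒ x = -sqrt(67)/3 - 7/3 ≈ -5.0618, -7/3 + sqrt(67)/3 ≈ 0.3951

f''(x) = 6*x + 14
Second-derivative test at each critical point:
  f''(-5.0618) = -16.3707 < 0 → local maximum
  f''(0.3951) = 16.3707 > 0 → local minimum

Critical points: x = -sqrt(67)/3 - 7/3 ≈ -5.0618 (local maximum); x = -7/3 + sqrt(67)/3 ≈ 0.3951 (local minimum)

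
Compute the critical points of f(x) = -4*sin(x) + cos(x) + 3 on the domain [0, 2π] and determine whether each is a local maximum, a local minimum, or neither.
f'(x) = -sin(x) - 4*cos(x)

Solve f'(x) = 0 on [0, 2π]:
  f'(x) = 0 ⇔ -4*cos(x) = sin(x) ⇔ tan(x) = -4, i.e. x = arctan(-4) + nπ; keep the solutions lying in [0, 2π].
  ⇒ x = pi - atan(4) ≈ 1.8158, -atan(4) + 2*pi ≈ 4.9574

f''(x) = 4*sin(x) - cos(x)
Second-derivative test at each critical point:
  f''(1.8158) = 4.1231 > 0 → local minimum
  f''(4.9574) = -4.1231 < 0 → local maximum

Critical points: x = pi - atan(4) ≈ 1.8158 (local minimum); x = -atan(4) + 2*pi ≈ 4.9574 (local maximum)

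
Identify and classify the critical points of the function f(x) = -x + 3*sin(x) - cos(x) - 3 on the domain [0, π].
f'(x) = sin(x) + 3*cos(x) - 1

Solve f'(x) = 0 on [0, π]:
  f'(x) = 0 ⇔ sin(x) + 3*cos(x) = 1. Write the left side as R·cos(x + φ) with R = √(3² + (-1)²) = sqrt(10), cos φ = 3*sqrt(10)/10, sin φ = -sqrt(10)/10; then cos(x + φ) = sqrt(10)/10. Solve for x and keep the solutions lying in [0, π].
  ⇒ x = pi/2 ≈ 1.5708

f''(x) = -3*sin(x) + cos(x)
Second-derivative test at each critical point:
  f''(1.5708) = -3 < 0 → local maximum

Critical points: x = pi/2 ≈ 1.5708 (local maximum)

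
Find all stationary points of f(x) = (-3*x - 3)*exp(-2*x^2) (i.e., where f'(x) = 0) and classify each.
f'(x) = 3*(4*x*(x + 1) - 1)*exp(-2*x^2)

Solve f'(x) = 0:
  f'(x) = (12*x^2 + 12*x - 3)·exp(-2*x^2) and exp(-2*x^2) > 0 for every x, so f'(x) = 0 ⇔ 12*x^2 + 12*x - 3 = 0.
  Factor: 12*x^2 + 12*x - 3 = 3*(4*x^2 + 4*x - 1); 4*x^2 + 4*x - 1 = 0 has no rational roots; quadratic formula: x = (-4 ± √32)/8.
  ⇒ x = -sqrt(2)/2 - 1/2 ≈ -1.2071, -1/2 + sqrt(2)/2 ≈ 0.2071

f''(x) = 12*(-4*x^2*(x + 1) + 3*x + 1)*exp(-2*x^2)
Second-derivative test at each critical point:
  f''(-1.2071) = -0.9206 < 0 → local maximum
  f''(0.2071) = 15.5754 > 0 → local minimum

Critical points: x = -sqrt(2)/2 - 1/2 ≈ -1.2071 (local maximum); x = -1/2 + sqrt(2)/2 ≈ 0.2071 (local minimum)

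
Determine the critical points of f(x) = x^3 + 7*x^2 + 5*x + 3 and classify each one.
f'(x) = 3*x^2 + 14*x + 5

Solve f'(x) = 0:
  3*x^2 + 14*x + 5 = 0 has no rational roots; quadratic formula: x = (-14 ± √136)/6.
  ⇒ x = -7/3 - sqrt(34)/3 ≈ -4.2770, -7/3 + sqrt(34)/3 ≈ -0.3897

f''(x) = 6*x + 14
Second-derivative test at each critical point:
  f''(-4.2770) = -11.6619 < 0 → local maximum
  f''(-0.3897) = 11.6619 > 0 → local minimum

Critical points: x = -7/3 - sqrt(34)/3 ≈ -4.2770 (local maximum); x = -7/3 + sqrt(34)/3 ≈ -0.3897 (local minimum)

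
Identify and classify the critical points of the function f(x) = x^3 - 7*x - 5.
f'(x) = 3*x^2 - 7

Solve f'(x) = 0:
  3*x^2 - 7 = 0 has no rational roots; quadratic formula: x = (0 ± √84)/6.
  ⇒ x = -sqrt(21)/3 ≈ -1.5275, sqrt(21)/3 ≈ 1.5275

f''(x) = 6*x
Second-derivative test at each critical point:
  f''(-1.5275) = -9.1652 < 0 → local maximum
  f''(1.5275) = 9.1652 > 0 → local minimum

Critical points: x = -sqrt(21)/3 ≈ -1.5275 (local maximum); x = sqrt(21)/3 ≈ 1.5275 (local minimum)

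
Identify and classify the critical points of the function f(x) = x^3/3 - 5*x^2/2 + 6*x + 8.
f'(x) = x^2 - 5*x + 6

Solve f'(x) = 0:
  Factor: x^2 - 5*x + 6 = (x - 3)*(x - 2) = 0.
  ⇒ x = 2, 3

f''(x) = 2*x - 5
Second-derivative test at each critical point:
  f''(2) = -1 < 0 → local maximum
  f''(3) = 1 > 0 → local minimum

Critical points: x = 2 (local maximum); x = 3 (local minimum)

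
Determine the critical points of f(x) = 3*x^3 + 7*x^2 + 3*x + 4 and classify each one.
f'(x) = 9*x^2 + 14*x + 3

Solve f'(x) = 0:
  9*x^2 + 14*x + 3 = 0 has no rational roots; quadratic formula: x = (-14 ± √88)/18.
  ⇒ x = -7/9 - sqrt(22)/9 ≈ -1.2989, -7/9 + sqrt(22)/9 ≈ -0.2566

f''(x) = 18*x + 14
Second-derivative test at each critical point:
  f''(-1.2989) = -9.3808 < 0 → local maximum
  f''(-0.2566) = 9.3808 > 0 → local minimum

Critical points: x = -7/9 - sqrt(22)/9 ≈ -1.2989 (local maximum); x = -7/9 + sqrt(22)/9 ≈ -0.2566 (local minimum)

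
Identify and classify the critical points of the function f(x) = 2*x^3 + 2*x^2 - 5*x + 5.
f'(x) = 6*x^2 + 4*x - 5

Solve f'(x) = 0:
  6*x^2 + 4*x - 5 = 0 has no rational roots; quadratic formula: x = (-4 ± √136)/12.
  ⇒ x = -sqrt(34)/6 - 1/3 ≈ -1.3052, -1/3 + sqrt(34)/6 ≈ 0.6385

f''(x) = 12*x + 4
Second-derivative test at each critical point:
  f''(-1.3052) = -11.6619 < 0 → local maximum
  f''(0.6385) = 11.6619 > 0 → local minimum

Critical points: x = -sqrt(34)/6 - 1/3 ≈ -1.3052 (local maximum); x = -1/3 + sqrt(34)/6 ≈ 0.6385 (local minimum)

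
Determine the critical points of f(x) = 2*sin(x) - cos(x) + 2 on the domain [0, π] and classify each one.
f'(x) = sin(x) + 2*cos(x)

Solve f'(x) = 0 on [0, π]:
  f'(x) = 0 ⇔ 2*cos(x) = -sin(x) ⇔ tan(x) = -2, i.e. x = arctan(-2) + nπ; keep the solutions lying in [0, π].
  ⇒ x = pi - atan(2) ≈ 2.0344

f''(x) = -2*sin(x) + cos(x)
Second-derivative test at each critical point:
  f''(2.0344) = -2.2361 < 0 → local maximum

Critical points: x = pi - atan(2) ≈ 2.0344 (local maximum)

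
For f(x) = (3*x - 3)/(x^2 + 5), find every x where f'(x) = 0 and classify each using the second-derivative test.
f'(x) = 3*(x^2 - 2*x*(x - 1) + 5)/(x^2 + 5)^2

Solve f'(x) = 0:
  f'(x) = -3*(x^2 - 2*x - 5)/(x^2 + 5)^2; the denominator is positive wherever f is defined, so f'(x) = 0 ⇔ -3*x^2 + 6*x + 15 = 0.
  Factor: -3*x^2 + 6*x + 15 = -3*(x^2 - 2*x - 5); x^2 - 2*x - 5 = 0 has no rational roots; quadratic formula: x = (2 ± √24)/2.
  ⇒ x = 1 - sqrt(6) ≈ -1.4495, 1 + sqrt(6) ≈ 3.4495

f''(x) = 6*(4*x^2*(x - 1) + (1 - 3*x)*(x^2 + 5))/(x^2 + 5)^3
Second-derivative test at each critical point:
  f''(-1.4495) = 0.2915 > 0 → local minimum
  f''(3.4495) = -0.0515 < 0 → local maximum

Critical points: x = 1 - sqrt(6) ≈ -1.4495 (local minimum); x = 1 + sqrt(6) ≈ 3.4495 (local maximum)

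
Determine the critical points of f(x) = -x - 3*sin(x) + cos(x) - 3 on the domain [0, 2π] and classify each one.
f'(x) = -sin(x) - 3*cos(x) - 1

Solve f'(x) = 0 on [0, 2π]:
  f'(x) = 0 ⇔ -sin(x) - 3*cos(x) = 1. Write the left side as R·cos(x + φ) with R = √((-3)² + 1²) = sqrt(10), cos φ = -3*sqrt(10)/10, sin φ = sqrt(10)/10; then cos(x + φ) = sqrt(10)/10. Solve for x and keep the solutions lying in [0, 2π].
  ⇒ x = pi - atan(4/3) ≈ 2.2143, 3*pi/2 ≈ 4.7124

f''(x) = 3*sin(x) - cos(x)
Second-derivative test at each critical point:
  f''(2.2143) = 3 > 0 → local minimum
  f''(4.7124) = -3 < 0 → local maximum

Critical points: x = pi - atan(4/3) ≈ 2.2143 (local minimum); x = 3*pi/2 ≈ 4.7124 (local maximum)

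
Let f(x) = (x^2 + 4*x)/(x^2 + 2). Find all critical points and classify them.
f'(x) = 4*(-x^2 + x + 2)/(x^4 + 4*x^2 + 4)

Solve f'(x) = 0:
  f'(x) = -4*(x - 2)*(x + 1)/(x^2 + 2)^2; the denominator is positive wherever f is defined, so f'(x) = 0 ⇔ -4*x^2 + 4*x + 8 = 0.
  Factor: -4*x^2 + 4*x + 8 = -4*(x - 2)*(x + 1) = 0.
  ⇒ x = -1, 2

f''(x) = 4*(2*x^3 - 3*x^2 - 12*x + 2)/(x^6 + 6*x^4 + 12*x^2 + 8)
Second-derivative test at each critical point:
  f''(-1) = 4/3 > 0 → local minimum
  f''(2) = -1/3 < 0 → local maximum

Critical points: x = -1 (local minimum); x = 2 (local maximum)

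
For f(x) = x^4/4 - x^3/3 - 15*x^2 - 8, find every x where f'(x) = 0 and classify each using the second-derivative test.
f'(x) = x*(x^2 - x - 30)

Solve f'(x) = 0:
  Factor: x^3 - x^2 - 30*x = x*(x - 6)*(x + 5) = 0.
  ⇒ x = -5, 0, 6

f''(x) = 3*x^2 - 2*x - 30
Second-derivative test at each critical point:
  f''(-5) = 55 > 0 → local minimum
  f''(0) = -30 < 0 → local maximum
  f''(6) = 66 > 0 → local minimum

Critical points: x = -5 (local minimum); x = 0 (local maximum); x = 6 (local minimum)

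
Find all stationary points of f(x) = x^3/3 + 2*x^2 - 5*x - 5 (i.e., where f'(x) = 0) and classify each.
f'(x) = x^2 + 4*x - 5

Solve f'(x) = 0:
  Factor: x^2 + 4*x - 5 = (x - 1)*(x + 5) = 0.
  ⇒ x = -5, 1

f''(x) = 2*x + 4
Second-derivative test at each critical point:
  f''(-5) = -6 < 0 → local maximum
  f''(1) = 6 > 0 → local minimum

Critical points: x = -5 (local maximum); x = 1 (local minimum)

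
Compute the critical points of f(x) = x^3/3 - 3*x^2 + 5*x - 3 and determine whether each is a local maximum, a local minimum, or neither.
f'(x) = x^2 - 6*x + 5

Solve f'(x) = 0:
  Factor: x^2 - 6*x + 5 = (x - 5)*(x - 1) = 0.
  ⇒ x = 1, 5

f''(x) = 2*x - 6
Second-derivative test at each critical point:
  f''(1) = -4 < 0 → local maximum
  f''(5) = 4 > 0 → local minimum

Critical points: x = 1 (local maximum); x = 5 (local minimum)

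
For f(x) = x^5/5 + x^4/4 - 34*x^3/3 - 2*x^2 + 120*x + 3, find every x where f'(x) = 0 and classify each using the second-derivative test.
f'(x) = x^4 + x^3 - 34*x^2 - 4*x + 120

Solve f'(x) = 0:
  Factor: x^4 + x^3 - 34*x^2 - 4*x + 120 = (x - 5)*(x - 2)*(x + 2)*(x + 6) = 0.
  ⇒ x = -6, -2, 2, 5

f''(x) = 4*x^3 + 3*x^2 - 68*x - 4
Second-derivative test at each critical point:
  f''(-6) = -352 < 0 → local maximum
  f''(-2) = 112 > 0 → local minimum
  f''(2) = -96 < 0 → local maximum
  f''(5) = 231 > 0 → local minimum

Critical points: x = -6 (local maximum); x = -2 (local minimum); x = 2 (local maximum); x = 5 (local minimum)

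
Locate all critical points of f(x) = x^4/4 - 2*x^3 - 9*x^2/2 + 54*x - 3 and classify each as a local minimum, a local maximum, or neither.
f'(x) = x^3 - 6*x^2 - 9*x + 54

Solve f'(x) = 0:
  Factor: x^3 - 6*x^2 - 9*x + 54 = (x - 6)*(x - 3)*(x + 3) = 0.
  ⇒ x = -3, 3, 6

f''(x) = 3*x^2 - 12*x - 9
Second-derivative test at each critical point:
  f''(-3) = 54 > 0 → local minimum
  f''(3) = -18 < 0 → local maximum
  f''(6) = 27 > 0 → local minimum

Critical points: x = -3 (local minimum); x = 3 (local maximum); x = 6 (local minimum)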